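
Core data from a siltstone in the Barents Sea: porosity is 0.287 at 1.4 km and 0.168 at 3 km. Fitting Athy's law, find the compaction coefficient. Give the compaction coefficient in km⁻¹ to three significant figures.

Athy: phi(z) = phi₀ e^(−kz) ⇒ phi₁/phi₂ = e^{k(z₂−z₁)} ⇒ k = ln(phi₁/phi₂)/(z₂−z₁)
k = ln(0.287/0.168) / (3 − 1.4) = ln(1.708) / 1.6 = 0.5355 / 1.6 = 0.3347 km⁻¹

0.335 km⁻¹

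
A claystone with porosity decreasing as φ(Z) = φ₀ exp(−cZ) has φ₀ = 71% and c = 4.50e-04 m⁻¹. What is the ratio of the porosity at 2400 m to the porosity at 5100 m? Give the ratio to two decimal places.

3.37

Working in km (1 km = 1000 m; c in km⁻¹ = c in m⁻¹ × 1000):
φ(Z₁)/φ(Z₂) = e^(−c·Z₁)/e^(−c·Z₂) = e^{c(Z₂−Z₁)}
= exp(0.45 × 2.7) = exp(1.215) = 3.3703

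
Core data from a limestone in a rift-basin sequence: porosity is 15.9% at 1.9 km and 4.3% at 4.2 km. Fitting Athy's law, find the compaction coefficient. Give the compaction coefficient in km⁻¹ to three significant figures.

Athy: φ(z) = φ₀ e^(−βz) ⇒ φ₁/φ₂ = e^{β(z₂−z₁)} ⇒ β = ln(φ₁/φ₂)/(z₂−z₁)
β = ln(0.159/0.043) / (4.2 − 1.9) = ln(3.698) / 2.3 = 1.3077 / 2.3 = 0.5686 km⁻¹

0.569 km⁻¹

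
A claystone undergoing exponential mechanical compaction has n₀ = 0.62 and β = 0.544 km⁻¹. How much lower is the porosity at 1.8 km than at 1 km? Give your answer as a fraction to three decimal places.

n(1) = 0.62·e^(−0.544×1) = 0.3599
n(1.8) = 0.62·e^(−0.544×1.8) = 0.2329
Δn = 0.3599 − 0.2329 = 0.1270

0.127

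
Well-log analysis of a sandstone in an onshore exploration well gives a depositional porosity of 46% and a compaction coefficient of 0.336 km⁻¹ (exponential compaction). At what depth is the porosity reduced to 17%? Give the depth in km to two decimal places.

2.96 km

Invert Athy's law: d = ln(φ₀/φ) / c
d = ln(0.46/0.17) / 0.336 = ln(2.706) / 0.336 = 0.9954 / 0.336 = 2.963 km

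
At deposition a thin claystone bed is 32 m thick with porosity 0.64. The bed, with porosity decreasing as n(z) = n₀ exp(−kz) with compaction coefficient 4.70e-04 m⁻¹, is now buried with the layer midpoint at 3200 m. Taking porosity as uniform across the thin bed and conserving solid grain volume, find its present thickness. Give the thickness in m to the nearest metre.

13 m

Working in km (1 km = 1000 m; k in km⁻¹ = k in m⁻¹ × 1000):
Porosity at 3.2 km: n = 0.64·exp(−0.47×3.2) = 0.1422
Solid-volume conservation: h(1−n) = h₀(1−n₀) ⇒ h = h₀·(1−n₀)/(1−n)
h = 0.032 × (1 − 0.64)/(1 − 0.1422) = 0.032 × 0.4197 = 0.0134 km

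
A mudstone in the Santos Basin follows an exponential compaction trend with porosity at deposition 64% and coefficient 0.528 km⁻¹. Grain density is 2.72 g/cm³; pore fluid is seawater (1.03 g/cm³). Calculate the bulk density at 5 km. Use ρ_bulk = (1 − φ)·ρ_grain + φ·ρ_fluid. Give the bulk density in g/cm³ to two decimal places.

Porosity at depth: n = 0.64·exp(−0.528×5) = 0.64×0.0714 = 0.0457
Bulk density: ρ_b = (1−n)ρ_g + n·ρ_f = 0.9543×2.72 + 0.0457×1.03
       = 2.596 + 0.047 = 2.643 g/cm³

2.64 g/cm³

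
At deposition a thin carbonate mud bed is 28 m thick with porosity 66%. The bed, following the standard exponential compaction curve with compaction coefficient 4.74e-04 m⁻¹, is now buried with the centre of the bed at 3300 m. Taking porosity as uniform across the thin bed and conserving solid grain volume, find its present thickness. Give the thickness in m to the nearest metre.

Working in km (1 km = 1000 m; c in km⁻¹ = c in m⁻¹ × 1000):
Porosity at 3.3 km: φ = 0.66·exp(−0.474×3.3) = 0.1381
Solid-volume conservation: h(1−φ) = h₀(1−φ₀) ⇒ h = h₀·(1−φ₀)/(1−φ)
h = 0.028 × (1 − 0.66)/(1 − 0.1381) = 0.028 × 0.3945 = 0.0110 km

11 m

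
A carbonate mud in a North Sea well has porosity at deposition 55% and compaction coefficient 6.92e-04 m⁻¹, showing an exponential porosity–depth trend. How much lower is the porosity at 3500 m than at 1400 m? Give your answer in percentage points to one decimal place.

16.0 percentage points

Working in km (1 km = 1000 m; β in km⁻¹ = β in m⁻¹ × 1000):
phi(1.4) = 0.55·e^(−0.692×1.4) = 0.2087
phi(3.5) = 0.55·e^(−0.692×3.5) = 0.0488
Δphi = 0.2087 − 0.0488 = 0.1599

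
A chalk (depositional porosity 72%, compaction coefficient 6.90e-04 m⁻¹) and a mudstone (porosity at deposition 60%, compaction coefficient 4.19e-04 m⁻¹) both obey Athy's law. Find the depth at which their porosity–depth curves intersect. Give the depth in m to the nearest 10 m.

Working in km (1 km = 1000 m; c in km⁻¹ = c in m⁻¹ × 1000):
Set φ₀ₐ e^(−cₐZ) = φ₀ᵦ e^(−cᵦZ) ⇒ ln(φ₀ₐ/φ₀ᵦ) = (cₐ − cᵦ)·Z
Z = ln(0.72/0.6) / (0.69 − 0.419) = 0.1823 / 0.271 = 0.673 km

670 m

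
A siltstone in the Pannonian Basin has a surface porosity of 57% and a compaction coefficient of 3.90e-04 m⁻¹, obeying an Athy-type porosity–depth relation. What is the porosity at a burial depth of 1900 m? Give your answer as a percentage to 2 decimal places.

27.17%

Working in km (1 km = 1000 m; β in km⁻¹ = β in m⁻¹ × 1000):
n = n₀·exp(−β·Z) = 0.57 × exp(−0.39 × 1.9) = 0.57 × exp(−0.741)
  = 0.57 × 0.4766 = 0.2717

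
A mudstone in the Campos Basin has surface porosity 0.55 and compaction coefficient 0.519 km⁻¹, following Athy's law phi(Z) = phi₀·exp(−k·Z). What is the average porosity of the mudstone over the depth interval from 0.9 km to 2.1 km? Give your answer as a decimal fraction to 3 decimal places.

⟨phi⟩ = (1/(Z₂−Z₁)) ∫ phi₀ e^(−kZ) dZ = phi₀·(e^(−k·Z₁) − e^(−k·Z₂)) / (k·(Z₂−Z₁))
e^(−0.519×0.9) = 0.6268; e^(−0.519×2.1) = 0.3363
⟨phi⟩ = 0.55 × (0.6268 − 0.3363) / (0.519 × 1.2) = 0.55 × 0.4665 = 0.2566

0.257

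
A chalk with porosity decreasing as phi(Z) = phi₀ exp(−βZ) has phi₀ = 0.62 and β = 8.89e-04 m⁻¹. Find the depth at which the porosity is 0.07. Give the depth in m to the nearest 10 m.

2450 m

Working in km (1 km = 1000 m; β in km⁻¹ = β in m⁻¹ × 1000):
Invert Athy's law: Z = ln(phi₀/phi) / β
Z = ln(0.62/0.07) / 0.889 = ln(8.857) / 0.889 = 2.1812 / 0.889 = 2.454 km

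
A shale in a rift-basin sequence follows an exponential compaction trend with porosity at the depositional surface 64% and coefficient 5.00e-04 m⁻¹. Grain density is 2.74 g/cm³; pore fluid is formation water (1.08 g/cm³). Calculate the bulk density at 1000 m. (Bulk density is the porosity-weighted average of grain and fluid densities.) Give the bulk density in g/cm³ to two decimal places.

2.10 g/cm³

Working in km (1 km = 1000 m; k in km⁻¹ = k in m⁻¹ × 1000):
Porosity at depth: φ = 0.64·exp(−0.5×1) = 0.64×0.6065 = 0.3882
Bulk density: ρ_b = (1−φ)ρ_g + φ·ρ_f = 0.6118×2.74 + 0.3882×1.08
       = 1.676 + 0.419 = 2.096 g/cm³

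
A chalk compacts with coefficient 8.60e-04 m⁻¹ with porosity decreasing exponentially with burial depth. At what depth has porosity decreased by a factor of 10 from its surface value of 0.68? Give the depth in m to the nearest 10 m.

Working in km (1 km = 1000 m; c in km⁻¹ = c in m⁻¹ × 1000):
φ/φ₀ = 1/10 ⇒ exp(−c·z) = 1/10 ⇒ z = ln(10) / c
z = 2.3026 / 0.86 = 2.677 km

2680 m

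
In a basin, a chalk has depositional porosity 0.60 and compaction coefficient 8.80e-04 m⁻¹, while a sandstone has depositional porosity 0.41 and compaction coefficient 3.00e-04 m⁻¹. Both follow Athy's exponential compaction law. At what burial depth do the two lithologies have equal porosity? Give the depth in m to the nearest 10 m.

660 m

Working in km (1 km = 1000 m; k in km⁻¹ = k in m⁻¹ × 1000):
Set n₀ₐ e^(−kₐz) = n₀ᵦ e^(−kᵦz) ⇒ ln(n₀ₐ/n₀ᵦ) = (kₐ − kᵦ)·z
z = ln(0.6/0.41) / (0.88 − 0.3) = 0.3808 / 0.58 = 0.657 km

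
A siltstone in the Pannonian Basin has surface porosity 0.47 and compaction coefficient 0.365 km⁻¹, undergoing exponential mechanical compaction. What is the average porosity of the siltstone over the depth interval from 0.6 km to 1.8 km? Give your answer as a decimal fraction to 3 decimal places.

⟨phi⟩ = (1/(d₂−d₁)) ∫ phi₀ e^(−βd) dd = phi₀·(e^(−β·d₁) − e^(−β·d₂)) / (β·(d₂−d₁))
e^(−0.365×0.6) = 0.8033; e^(−0.365×1.8) = 0.5184
⟨phi⟩ = 0.47 × (0.8033 − 0.5184) / (0.365 × 1.2) = 0.47 × 0.6505 = 0.3057

0.306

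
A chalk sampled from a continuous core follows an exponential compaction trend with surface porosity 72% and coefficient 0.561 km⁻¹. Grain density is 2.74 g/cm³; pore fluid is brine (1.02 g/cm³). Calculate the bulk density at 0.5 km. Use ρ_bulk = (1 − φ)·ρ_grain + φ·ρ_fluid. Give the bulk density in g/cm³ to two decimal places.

1.80 g/cm³

Porosity at depth: φ = 0.72·exp(−0.561×0.5) = 0.72×0.7554 = 0.5439
Bulk density: ρ_b = (1−φ)ρ_g + φ·ρ_f = 0.4561×2.74 + 0.5439×1.02
       = 1.250 + 0.555 = 1.805 g/cm³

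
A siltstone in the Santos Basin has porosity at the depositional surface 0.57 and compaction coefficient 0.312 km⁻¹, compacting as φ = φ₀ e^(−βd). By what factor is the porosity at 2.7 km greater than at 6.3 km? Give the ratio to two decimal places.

φ(d₁)/φ(d₂) = e^(−β·d₁)/e^(−β·d₂) = e^{β(d₂−d₁)}
= exp(0.312 × 3.6) = exp(1.123) = 3.0747

3.07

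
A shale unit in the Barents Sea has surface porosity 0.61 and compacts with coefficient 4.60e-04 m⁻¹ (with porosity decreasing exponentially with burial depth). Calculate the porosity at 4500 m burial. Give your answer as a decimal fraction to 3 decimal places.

0.077

Working in km (1 km = 1000 m; k in km⁻¹ = k in m⁻¹ × 1000):
φ = φ₀·exp(−k·z) = 0.61 × exp(−0.46 × 4.5) = 0.61 × exp(−2.07)
  = 0.61 × 0.1262 = 0.0770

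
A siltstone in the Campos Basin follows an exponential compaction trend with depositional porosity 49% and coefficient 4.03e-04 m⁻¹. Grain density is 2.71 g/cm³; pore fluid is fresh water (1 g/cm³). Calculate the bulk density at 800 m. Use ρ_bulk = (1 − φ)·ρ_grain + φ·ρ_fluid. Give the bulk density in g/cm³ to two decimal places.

2.10 g/cm³

Working in km (1 km = 1000 m; c in km⁻¹ = c in m⁻¹ × 1000):
Porosity at depth: φ = 0.49·exp(−0.403×0.8) = 0.49×0.7244 = 0.3550
Bulk density: ρ_b = (1−φ)ρ_g + φ·ρ_f = 0.6450×2.71 + 0.3550×1
       = 1.748 + 0.355 = 2.103 g/cm³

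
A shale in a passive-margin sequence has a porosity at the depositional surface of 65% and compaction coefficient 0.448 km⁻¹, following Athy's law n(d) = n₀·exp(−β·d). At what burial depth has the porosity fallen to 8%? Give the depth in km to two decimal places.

Invert Athy's law: d = ln(n₀/n) / β
d = ln(0.65/0.08) / 0.448 = ln(8.125) / 0.448 = 2.0949 / 0.448 = 4.676 km

4.68 km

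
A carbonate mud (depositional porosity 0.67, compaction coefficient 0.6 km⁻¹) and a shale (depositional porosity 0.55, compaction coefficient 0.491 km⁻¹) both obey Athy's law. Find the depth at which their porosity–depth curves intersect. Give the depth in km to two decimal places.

1.81 km

Set φ₀ₐ e^(−βₐZ) = φ₀ᵦ e^(−βᵦZ) ⇒ ln(φ₀ₐ/φ₀ᵦ) = (βₐ − βᵦ)·Z
Z = ln(0.67/0.55) / (0.6 − 0.491) = 0.1974 / 0.109 = 1.811 km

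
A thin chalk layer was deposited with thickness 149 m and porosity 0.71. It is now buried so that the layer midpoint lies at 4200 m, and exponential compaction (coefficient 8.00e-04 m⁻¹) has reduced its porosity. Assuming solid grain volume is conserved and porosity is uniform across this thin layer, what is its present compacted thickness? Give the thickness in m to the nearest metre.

44 m

Working in km (1 km = 1000 m; c in km⁻¹ = c in m⁻¹ × 1000):
Porosity at 4.2 km: phi = 0.71·exp(−0.8×4.2) = 0.0247
Solid-volume conservation: h(1−phi) = h₀(1−phi₀) ⇒ h = h₀·(1−phi₀)/(1−phi)
h = 0.149 × (1 − 0.71)/(1 − 0.0247) = 0.149 × 0.2973 = 0.0443 km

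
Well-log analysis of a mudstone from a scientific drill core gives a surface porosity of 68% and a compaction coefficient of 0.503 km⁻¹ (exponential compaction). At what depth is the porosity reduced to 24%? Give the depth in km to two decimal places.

2.07 km

Invert Athy's law: d = ln(phi₀/phi) / β
d = ln(0.68/0.24) / 0.503 = ln(2.833) / 0.503 = 1.0415 / 0.503 = 2.070 km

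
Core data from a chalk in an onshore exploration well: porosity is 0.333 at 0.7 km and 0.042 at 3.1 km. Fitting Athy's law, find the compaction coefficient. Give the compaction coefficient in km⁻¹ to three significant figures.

0.863 km⁻¹

Athy: phi(d) = phi₀ e^(−kd) ⇒ phi₁/phi₂ = e^{k(d₂−d₁)} ⇒ k = ln(phi₁/phi₂)/(d₂−d₁)
k = ln(0.333/0.042) / (3.1 − 0.7) = ln(7.929) / 2.4 = 2.0705 / 2.4 = 0.8627 km⁻¹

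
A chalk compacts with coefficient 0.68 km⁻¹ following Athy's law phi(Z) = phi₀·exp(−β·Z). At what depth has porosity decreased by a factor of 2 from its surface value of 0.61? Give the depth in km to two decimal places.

1.02 km

phi/phi₀ = 1/2 ⇒ exp(−β·Z) = 1/2 ⇒ Z = ln(2) / β
Z = 0.6931 / 0.68 = 1.019 km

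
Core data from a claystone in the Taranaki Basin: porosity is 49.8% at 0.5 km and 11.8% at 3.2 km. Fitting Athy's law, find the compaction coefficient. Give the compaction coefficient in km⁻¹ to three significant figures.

0.533 km⁻¹

Athy: n(z) = n₀ e^(−cz) ⇒ n₁/n₂ = e^{c(z₂−z₁)} ⇒ c = ln(n₁/n₂)/(z₂−z₁)
c = ln(0.498/0.118) / (3.2 − 0.5) = ln(4.22) / 2.7 = 1.4399 / 2.7 = 0.5333 km⁻¹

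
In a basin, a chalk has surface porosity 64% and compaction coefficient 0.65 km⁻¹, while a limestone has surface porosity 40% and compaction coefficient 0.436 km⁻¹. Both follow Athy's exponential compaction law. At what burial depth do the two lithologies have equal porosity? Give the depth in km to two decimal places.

2.20 km

Set n₀ₐ e^(−cₐZ) = n₀ᵦ e^(−cᵦZ) ⇒ ln(n₀ₐ/n₀ᵦ) = (cₐ − cᵦ)·Z
Z = ln(0.64/0.4) / (0.65 − 0.436) = 0.4700 / 0.214 = 2.196 km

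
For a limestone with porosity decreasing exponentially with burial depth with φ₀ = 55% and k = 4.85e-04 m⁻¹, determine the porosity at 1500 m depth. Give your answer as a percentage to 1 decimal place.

Working in km (1 km = 1000 m; k in km⁻¹ = k in m⁻¹ × 1000):
φ = φ₀·exp(−k·Z) = 0.55 × exp(−0.485 × 1.5) = 0.55 × exp(−0.7275)
  = 0.55 × 0.4831 = 0.2657

26.6%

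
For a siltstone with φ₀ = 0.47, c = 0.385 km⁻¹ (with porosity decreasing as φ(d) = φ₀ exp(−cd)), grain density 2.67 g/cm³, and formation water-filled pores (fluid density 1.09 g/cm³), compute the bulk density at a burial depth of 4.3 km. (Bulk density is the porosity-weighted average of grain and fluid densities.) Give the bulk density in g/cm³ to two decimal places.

Porosity at depth: φ = 0.47·exp(−0.385×4.3) = 0.47×0.1910 = 0.0898
Bulk density: ρ_b = (1−φ)ρ_g + φ·ρ_f = 0.9102×2.67 + 0.0898×1.09
       = 2.430 + 0.098 = 2.528 g/cm³

2.53 g/cm³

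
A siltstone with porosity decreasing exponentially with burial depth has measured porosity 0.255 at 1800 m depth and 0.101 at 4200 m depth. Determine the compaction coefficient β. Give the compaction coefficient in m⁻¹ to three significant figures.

0.000386 m⁻¹

Working in km (1 km = 1000 m; β in km⁻¹ = β in m⁻¹ × 1000):
Athy: phi(z) = phi₀ e^(−βz) ⇒ phi₁/phi₂ = e^{β(z₂−z₁)} ⇒ β = ln(phi₁/phi₂)/(z₂−z₁)
β = ln(0.255/0.101) / (4.2 − 1.8) = ln(2.525) / 2.4 = 0.9261 / 2.4 = 0.3859 km⁻¹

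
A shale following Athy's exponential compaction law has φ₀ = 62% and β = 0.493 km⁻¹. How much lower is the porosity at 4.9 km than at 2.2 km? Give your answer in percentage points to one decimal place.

φ(2.2) = 0.62·e^(−0.493×2.2) = 0.2096
φ(4.9) = 0.62·e^(−0.493×4.9) = 0.0554
Δφ = 0.2096 − 0.0554 = 0.1542

15.4 percentage points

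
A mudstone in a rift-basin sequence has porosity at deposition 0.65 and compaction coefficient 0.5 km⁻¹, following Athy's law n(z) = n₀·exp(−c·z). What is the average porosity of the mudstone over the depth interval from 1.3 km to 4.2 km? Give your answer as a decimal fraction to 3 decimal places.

0.179

⟨n⟩ = (1/(z₂−z₁)) ∫ n₀ e^(−cz) dz = n₀·(e^(−c·z₁) − e^(−c·z₂)) / (c·(z₂−z₁))
e^(−0.5×1.3) = 0.5220; e^(−0.5×4.2) = 0.1225
⟨n⟩ = 0.65 × (0.5220 − 0.1225) / (0.5 × 2.9) = 0.65 × 0.2756 = 0.1791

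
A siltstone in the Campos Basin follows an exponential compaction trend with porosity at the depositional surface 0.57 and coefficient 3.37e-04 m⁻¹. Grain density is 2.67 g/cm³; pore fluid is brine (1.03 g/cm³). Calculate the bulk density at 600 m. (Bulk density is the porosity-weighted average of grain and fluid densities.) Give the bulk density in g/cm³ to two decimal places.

Working in km (1 km = 1000 m; c in km⁻¹ = c in m⁻¹ × 1000):
Porosity at depth: n = 0.57·exp(−0.337×0.6) = 0.57×0.8169 = 0.4657
Bulk density: ρ_b = (1−n)ρ_g + n·ρ_f = 0.5343×2.67 + 0.4657×1.03
       = 1.427 + 0.480 = 1.906 g/cm³

1.91 g/cm³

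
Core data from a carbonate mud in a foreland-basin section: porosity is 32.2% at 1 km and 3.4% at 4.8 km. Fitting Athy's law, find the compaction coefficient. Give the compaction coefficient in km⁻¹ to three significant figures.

0.592 km⁻¹

Athy: n(d) = n₀ e^(−cd) ⇒ n₁/n₂ = e^{c(d₂−d₁)} ⇒ c = ln(n₁/n₂)/(d₂−d₁)
c = ln(0.322/0.034) / (4.8 − 1) = ln(9.471) / 3.8 = 2.2482 / 3.8 = 0.5916 km⁻¹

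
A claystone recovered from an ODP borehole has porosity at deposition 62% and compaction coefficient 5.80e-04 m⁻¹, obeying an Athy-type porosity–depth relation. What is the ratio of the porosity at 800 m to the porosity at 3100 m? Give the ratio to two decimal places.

3.80

Working in km (1 km = 1000 m; c in km⁻¹ = c in m⁻¹ × 1000):
phi(d₁)/phi(d₂) = e^(−c·d₁)/e^(−c·d₂) = e^{c(d₂−d₁)}
= exp(0.58 × 2.3) = exp(1.334) = 3.7962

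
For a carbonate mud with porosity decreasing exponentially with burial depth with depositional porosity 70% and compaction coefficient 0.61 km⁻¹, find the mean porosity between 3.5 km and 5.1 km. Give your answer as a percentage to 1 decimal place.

5.3%

⟨phi⟩ = (1/(z₂−z₁)) ∫ phi₀ e^(−kz) dz = phi₀·(e^(−k·z₁) − e^(−k·z₂)) / (k·(z₂−z₁))
e^(−0.61×3.5) = 0.1182; e^(−0.61×5.1) = 0.0446
⟨phi⟩ = 0.7 × (0.1182 − 0.0446) / (0.61 × 1.6) = 0.7 × 0.0755 = 0.0529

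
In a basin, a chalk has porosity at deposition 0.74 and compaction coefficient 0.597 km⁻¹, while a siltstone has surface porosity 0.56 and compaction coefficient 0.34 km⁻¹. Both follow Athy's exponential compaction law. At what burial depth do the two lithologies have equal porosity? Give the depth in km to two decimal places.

1.08 km

Set φ₀ₐ e^(−cₐz) = φ₀ᵦ e^(−cᵦz) ⇒ ln(φ₀ₐ/φ₀ᵦ) = (cₐ − cᵦ)·z
z = ln(0.74/0.56) / (0.597 − 0.34) = 0.2787 / 0.257 = 1.084 km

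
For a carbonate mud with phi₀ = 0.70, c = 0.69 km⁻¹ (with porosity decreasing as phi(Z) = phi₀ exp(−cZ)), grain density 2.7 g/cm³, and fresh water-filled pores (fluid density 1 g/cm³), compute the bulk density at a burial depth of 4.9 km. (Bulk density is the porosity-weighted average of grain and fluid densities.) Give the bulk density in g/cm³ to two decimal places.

Porosity at depth: phi = 0.7·exp(−0.69×4.9) = 0.7×0.0340 = 0.0238
Bulk density: ρ_b = (1−phi)ρ_g + phi·ρ_f = 0.9762×2.7 + 0.0238×1
       = 2.636 + 0.024 = 2.660 g/cm³

2.66 g/cm³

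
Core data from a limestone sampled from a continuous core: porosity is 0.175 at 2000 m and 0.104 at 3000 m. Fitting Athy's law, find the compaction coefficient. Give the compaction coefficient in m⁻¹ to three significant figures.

Working in km (1 km = 1000 m; c in km⁻¹ = c in m⁻¹ × 1000):
Athy: φ(Z) = φ₀ e^(−cZ) ⇒ φ₁/φ₂ = e^{c(Z₂−Z₁)} ⇒ c = ln(φ₁/φ₂)/(Z₂−Z₁)
c = ln(0.175/0.104) / (3 − 2) = ln(1.683) / 1 = 0.5204 / 1 = 0.5204 km⁻¹

0.000520 m⁻¹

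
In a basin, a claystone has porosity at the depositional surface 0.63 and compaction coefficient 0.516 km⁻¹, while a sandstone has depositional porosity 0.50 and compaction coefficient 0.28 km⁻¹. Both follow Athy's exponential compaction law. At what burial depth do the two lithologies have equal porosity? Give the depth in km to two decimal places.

Set phi₀ₐ e^(−cₐZ) = phi₀ᵦ e^(−cᵦZ) ⇒ ln(phi₀ₐ/phi₀ᵦ) = (cₐ − cᵦ)·Z
Z = ln(0.63/0.5) / (0.516 − 0.28) = 0.2311 / 0.236 = 0.979 km

0.98 km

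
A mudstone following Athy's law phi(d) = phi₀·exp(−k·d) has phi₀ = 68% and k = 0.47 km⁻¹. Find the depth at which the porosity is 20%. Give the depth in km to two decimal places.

Invert Athy's law: d = ln(phi₀/phi) / k
d = ln(0.68/0.2) / 0.47 = ln(3.4) / 0.47 = 1.2238 / 0.47 = 2.604 km

2.60 km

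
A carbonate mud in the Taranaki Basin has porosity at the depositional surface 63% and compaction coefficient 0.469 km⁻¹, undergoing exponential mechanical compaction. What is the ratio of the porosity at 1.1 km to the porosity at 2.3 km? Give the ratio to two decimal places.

1.76

phi(Z₁)/phi(Z₂) = e^(−c·Z₁)/e^(−c·Z₂) = e^{c(Z₂−Z₁)}
= exp(0.469 × 1.2) = exp(0.5628) = 1.7556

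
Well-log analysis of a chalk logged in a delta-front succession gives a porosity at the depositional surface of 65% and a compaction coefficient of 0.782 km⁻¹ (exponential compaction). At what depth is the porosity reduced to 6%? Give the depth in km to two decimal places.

3.05 km

Invert Athy's law: z = ln(phi₀/phi) / β
z = ln(0.65/0.06) / 0.782 = ln(10.83) / 0.782 = 2.3826 / 0.782 = 3.047 km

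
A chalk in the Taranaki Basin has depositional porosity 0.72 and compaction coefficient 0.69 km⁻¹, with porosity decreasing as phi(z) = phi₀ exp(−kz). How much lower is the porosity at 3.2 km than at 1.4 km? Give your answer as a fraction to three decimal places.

0.195

phi(1.4) = 0.72·e^(−0.69×1.4) = 0.2740
phi(3.2) = 0.72·e^(−0.69×3.2) = 0.0791
Δphi = 0.2740 − 0.0791 = 0.1949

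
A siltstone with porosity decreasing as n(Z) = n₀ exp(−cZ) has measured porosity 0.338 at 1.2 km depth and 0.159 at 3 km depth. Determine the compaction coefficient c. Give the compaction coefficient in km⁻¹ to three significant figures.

Athy: n(Z) = n₀ e^(−cZ) ⇒ n₁/n₂ = e^{c(Z₂−Z₁)} ⇒ c = ln(n₁/n₂)/(Z₂−Z₁)
c = ln(0.338/0.159) / (3 − 1.2) = ln(2.126) / 1.8 = 0.7541 / 1.8 = 0.419 km⁻¹

0.419 km⁻¹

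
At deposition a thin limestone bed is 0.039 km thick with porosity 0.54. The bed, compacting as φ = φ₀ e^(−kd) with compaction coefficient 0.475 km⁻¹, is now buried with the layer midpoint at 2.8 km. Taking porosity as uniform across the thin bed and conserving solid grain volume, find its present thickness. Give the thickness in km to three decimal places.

0.021 km

Porosity at 2.8 km: φ = 0.54·exp(−0.475×2.8) = 0.1428
Solid-volume conservation: h(1−φ) = h₀(1−φ₀) ⇒ h = h₀·(1−φ₀)/(1−φ)
h = 0.039 × (1 − 0.54)/(1 − 0.1428) = 0.039 × 0.5366 = 0.0209 km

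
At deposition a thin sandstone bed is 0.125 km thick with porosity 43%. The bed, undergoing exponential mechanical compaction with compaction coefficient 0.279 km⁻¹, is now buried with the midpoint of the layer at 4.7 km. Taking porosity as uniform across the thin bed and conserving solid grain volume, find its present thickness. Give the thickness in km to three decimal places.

Porosity at 4.7 km: φ = 0.43·exp(−0.279×4.7) = 0.1159
Solid-volume conservation: h(1−φ) = h₀(1−φ₀) ⇒ h = h₀·(1−φ₀)/(1−φ)
h = 0.125 × (1 − 0.43)/(1 − 0.1159) = 0.125 × 0.6447 = 0.0806 km

0.081 km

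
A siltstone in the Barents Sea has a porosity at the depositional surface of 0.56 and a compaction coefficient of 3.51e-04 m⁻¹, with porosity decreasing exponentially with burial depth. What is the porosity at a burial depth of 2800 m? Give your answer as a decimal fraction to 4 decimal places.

Working in km (1 km = 1000 m; β in km⁻¹ = β in m⁻¹ × 1000):
n = n₀·exp(−β·Z) = 0.56 × exp(−0.351 × 2.8) = 0.56 × exp(−0.9828)
  = 0.56 × 0.3743 = 0.2096

0.2096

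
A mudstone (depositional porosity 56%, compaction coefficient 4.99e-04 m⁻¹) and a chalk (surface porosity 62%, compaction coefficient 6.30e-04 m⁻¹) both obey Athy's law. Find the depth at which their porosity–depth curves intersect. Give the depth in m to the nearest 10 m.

Working in km (1 km = 1000 m; c in km⁻¹ = c in m⁻¹ × 1000):
Set phi₀ₐ e^(−cₐz) = phi₀ᵦ e^(−cᵦz) ⇒ ln(phi₀ₐ/phi₀ᵦ) = (cₐ − cᵦ)·z
z = ln(0.56/0.62) / (0.499 − 0.63) = -0.1018 / -0.131 = 0.777 km

780 m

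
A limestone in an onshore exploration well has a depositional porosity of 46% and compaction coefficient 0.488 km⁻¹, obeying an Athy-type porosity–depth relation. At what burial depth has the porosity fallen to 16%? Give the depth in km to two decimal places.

2.16 km

Invert Athy's law: d = ln(phi₀/phi) / β
d = ln(0.46/0.16) / 0.488 = ln(2.875) / 0.488 = 1.0561 / 0.488 = 2.164 km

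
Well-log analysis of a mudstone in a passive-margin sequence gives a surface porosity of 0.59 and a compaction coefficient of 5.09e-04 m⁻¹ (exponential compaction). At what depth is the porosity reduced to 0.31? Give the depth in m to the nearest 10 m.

1260 m

Working in km (1 km = 1000 m; β in km⁻¹ = β in m⁻¹ × 1000):
Invert Athy's law: d = ln(phi₀/phi) / β
d = ln(0.59/0.31) / 0.509 = ln(1.903) / 0.509 = 0.6436 / 0.509 = 1.264 km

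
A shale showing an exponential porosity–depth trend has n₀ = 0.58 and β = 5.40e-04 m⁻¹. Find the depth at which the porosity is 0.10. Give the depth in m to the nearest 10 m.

Working in km (1 km = 1000 m; β in km⁻¹ = β in m⁻¹ × 1000):
Invert Athy's law: d = ln(n₀/n) / β
d = ln(0.58/0.1) / 0.54 = ln(5.8) / 0.54 = 1.7579 / 0.54 = 3.255 km

3260 m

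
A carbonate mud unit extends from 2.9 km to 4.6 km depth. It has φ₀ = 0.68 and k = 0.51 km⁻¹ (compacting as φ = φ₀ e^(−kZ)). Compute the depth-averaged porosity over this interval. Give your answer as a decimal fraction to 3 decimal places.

⟨φ⟩ = (1/(Z₂−Z₁)) ∫ φ₀ e^(−kZ) dZ = φ₀·(e^(−k·Z₁) − e^(−k·Z₂)) / (k·(Z₂−Z₁))
e^(−0.51×2.9) = 0.2279; e^(−0.51×4.6) = 0.0958
⟨φ⟩ = 0.68 × (0.2279 − 0.0958) / (0.51 × 1.7) = 0.68 × 0.1524 = 0.1036

0.104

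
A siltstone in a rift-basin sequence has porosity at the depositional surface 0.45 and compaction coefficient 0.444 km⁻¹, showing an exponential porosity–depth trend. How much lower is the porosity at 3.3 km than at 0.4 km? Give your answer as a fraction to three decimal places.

n(0.4) = 0.45·e^(−0.444×0.4) = 0.3768
n(3.3) = 0.45·e^(−0.444×3.3) = 0.1040
Δn = 0.3768 − 0.1040 = 0.2728

0.273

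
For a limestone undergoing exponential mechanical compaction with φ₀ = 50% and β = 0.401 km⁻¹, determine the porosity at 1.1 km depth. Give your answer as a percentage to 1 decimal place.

32.2%

φ = φ₀·exp(−β·Z) = 0.5 × exp(−0.401 × 1.1) = 0.5 × exp(−0.4411)
  = 0.5 × 0.6433 = 0.3217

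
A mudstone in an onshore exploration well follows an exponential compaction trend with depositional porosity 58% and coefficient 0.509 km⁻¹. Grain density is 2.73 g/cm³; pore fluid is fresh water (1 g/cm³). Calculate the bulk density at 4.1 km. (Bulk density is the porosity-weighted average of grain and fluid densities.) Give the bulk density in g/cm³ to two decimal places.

2.61 g/cm³

Porosity at depth: φ = 0.58·exp(−0.509×4.1) = 0.58×0.1241 = 0.0720
Bulk density: ρ_b = (1−φ)ρ_g + φ·ρ_f = 0.9280×2.73 + 0.0720×1
       = 2.534 + 0.072 = 2.606 g/cm³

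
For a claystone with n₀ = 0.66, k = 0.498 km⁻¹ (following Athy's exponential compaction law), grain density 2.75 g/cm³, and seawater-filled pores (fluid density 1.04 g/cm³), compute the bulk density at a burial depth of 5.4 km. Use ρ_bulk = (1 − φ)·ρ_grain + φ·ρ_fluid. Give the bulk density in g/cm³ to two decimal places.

2.67 g/cm³

Porosity at depth: n = 0.66·exp(−0.498×5.4) = 0.66×0.0679 = 0.0448
Bulk density: ρ_b = (1−n)ρ_g + n·ρ_f = 0.9552×2.75 + 0.0448×1.04
       = 2.627 + 0.047 = 2.673 g/cm³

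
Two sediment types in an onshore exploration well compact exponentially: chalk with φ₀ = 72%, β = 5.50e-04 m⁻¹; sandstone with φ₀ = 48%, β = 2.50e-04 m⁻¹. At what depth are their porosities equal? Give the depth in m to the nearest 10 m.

Working in km (1 km = 1000 m; β in km⁻¹ = β in m⁻¹ × 1000):
Set φ₀ₐ e^(−βₐz) = φ₀ᵦ e^(−βᵦz) ⇒ ln(φ₀ₐ/φ₀ᵦ) = (βₐ − βᵦ)·z
z = ln(0.72/0.48) / (0.55 − 0.25) = 0.4055 / 0.3 = 1.352 km

1350 m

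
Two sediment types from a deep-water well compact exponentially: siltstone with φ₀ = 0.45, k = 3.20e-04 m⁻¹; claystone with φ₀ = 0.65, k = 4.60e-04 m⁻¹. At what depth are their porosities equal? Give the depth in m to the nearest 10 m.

Working in km (1 km = 1000 m; k in km⁻¹ = k in m⁻¹ × 1000):
Set φ₀ₐ e^(−kₐZ) = φ₀ᵦ e^(−kᵦZ) ⇒ ln(φ₀ₐ/φ₀ᵦ) = (kₐ − kᵦ)·Z
Z = ln(0.45/0.65) / (0.32 − 0.46) = -0.3677 / -0.14 = 2.627 km

2630 m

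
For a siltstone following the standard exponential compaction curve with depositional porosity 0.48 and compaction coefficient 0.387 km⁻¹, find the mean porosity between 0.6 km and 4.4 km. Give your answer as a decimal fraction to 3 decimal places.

⟨phi⟩ = (1/(d₂−d₁)) ∫ phi₀ e^(−kd) dd = phi₀·(e^(−k·d₁) − e^(−k·d₂)) / (k·(d₂−d₁))
e^(−0.387×0.6) = 0.7928; e^(−0.387×4.4) = 0.1822
⟨phi⟩ = 0.48 × (0.7928 − 0.1822) / (0.387 × 3.8) = 0.48 × 0.4152 = 0.1993

0.199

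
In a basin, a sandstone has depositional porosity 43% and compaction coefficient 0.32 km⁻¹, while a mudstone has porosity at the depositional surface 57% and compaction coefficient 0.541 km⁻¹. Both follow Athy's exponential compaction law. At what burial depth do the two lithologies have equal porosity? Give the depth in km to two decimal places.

Set φ₀ₐ e^(−kₐz) = φ₀ᵦ e^(−kᵦz) ⇒ ln(φ₀ₐ/φ₀ᵦ) = (kₐ − kᵦ)·z
z = ln(0.43/0.57) / (0.32 − 0.541) = -0.2819 / -0.221 = 1.275 km

1.28 km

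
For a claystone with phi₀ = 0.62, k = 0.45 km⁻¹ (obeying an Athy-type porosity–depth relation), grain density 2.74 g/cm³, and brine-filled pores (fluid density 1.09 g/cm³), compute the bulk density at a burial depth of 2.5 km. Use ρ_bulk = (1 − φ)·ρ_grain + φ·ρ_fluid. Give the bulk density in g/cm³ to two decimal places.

2.41 g/cm³

Porosity at depth: phi = 0.62·exp(−0.45×2.5) = 0.62×0.3247 = 0.2013
Bulk density: ρ_b = (1−phi)ρ_g + phi·ρ_f = 0.7987×2.74 + 0.2013×1.09
       = 2.188 + 0.219 = 2.408 g/cm³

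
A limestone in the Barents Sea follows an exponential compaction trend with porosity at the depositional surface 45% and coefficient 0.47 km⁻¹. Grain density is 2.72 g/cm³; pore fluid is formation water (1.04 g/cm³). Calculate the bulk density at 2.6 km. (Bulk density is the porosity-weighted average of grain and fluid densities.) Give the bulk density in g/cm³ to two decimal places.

Porosity at depth: φ = 0.45·exp(−0.47×2.6) = 0.45×0.2946 = 0.1326
Bulk density: ρ_b = (1−φ)ρ_g + φ·ρ_f = 0.8674×2.72 + 0.1326×1.04
       = 2.359 + 0.138 = 2.497 g/cm³

2.50 g/cm³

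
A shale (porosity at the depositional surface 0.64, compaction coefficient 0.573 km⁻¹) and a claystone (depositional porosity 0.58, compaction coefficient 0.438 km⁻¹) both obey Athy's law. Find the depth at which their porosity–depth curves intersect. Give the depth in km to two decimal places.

Set phi₀ₐ e^(−βₐZ) = phi₀ᵦ e^(−βᵦZ) ⇒ ln(phi₀ₐ/phi₀ᵦ) = (βₐ − βᵦ)·Z
Z = ln(0.64/0.58) / (0.573 − 0.438) = 0.0984 / 0.135 = 0.729 km

0.73 km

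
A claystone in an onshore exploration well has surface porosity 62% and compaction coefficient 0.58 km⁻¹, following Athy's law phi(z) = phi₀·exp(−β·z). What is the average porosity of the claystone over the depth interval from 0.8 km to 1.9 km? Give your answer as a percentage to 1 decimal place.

⟨phi⟩ = (1/(z₂−z₁)) ∫ phi₀ e^(−βz) dz = phi₀·(e^(−β·z₁) − e^(−β·z₂)) / (β·(z₂−z₁))
e^(−0.58×0.8) = 0.6288; e^(−0.58×1.9) = 0.3322
⟨phi⟩ = 0.62 × (0.6288 − 0.3322) / (0.58 × 1.1) = 0.62 × 0.4648 = 0.2882

28.8%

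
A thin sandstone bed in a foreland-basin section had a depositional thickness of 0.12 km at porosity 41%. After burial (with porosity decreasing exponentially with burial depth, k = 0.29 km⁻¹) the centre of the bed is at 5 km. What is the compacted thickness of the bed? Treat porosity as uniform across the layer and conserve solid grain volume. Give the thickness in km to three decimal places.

Porosity at 5 km: φ = 0.41·exp(−0.29×5) = 0.0962
Solid-volume conservation: h(1−φ) = h₀(1−φ₀) ⇒ h = h₀·(1−φ₀)/(1−φ)
h = 0.12 × (1 − 0.41)/(1 − 0.0962) = 0.12 × 0.6528 = 0.0783 km

0.078 km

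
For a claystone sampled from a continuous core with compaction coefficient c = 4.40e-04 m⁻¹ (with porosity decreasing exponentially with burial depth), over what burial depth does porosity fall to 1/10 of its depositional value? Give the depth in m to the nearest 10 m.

5230 m

Working in km (1 km = 1000 m; c in km⁻¹ = c in m⁻¹ × 1000):
phi/phi₀ = 1/10 ⇒ exp(−c·Z) = 1/10 ⇒ Z = ln(10) / c
Z = 2.3026 / 0.44 = 5.233 km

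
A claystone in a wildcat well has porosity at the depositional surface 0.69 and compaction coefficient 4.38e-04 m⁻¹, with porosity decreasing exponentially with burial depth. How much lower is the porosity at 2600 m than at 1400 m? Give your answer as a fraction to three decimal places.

Working in km (1 km = 1000 m; c in km⁻¹ = c in m⁻¹ × 1000):
phi(1.4) = 0.69·e^(−0.438×1.4) = 0.3737
phi(2.6) = 0.69·e^(−0.438×2.6) = 0.2209
Δphi = 0.3737 − 0.2209 = 0.1528

0.153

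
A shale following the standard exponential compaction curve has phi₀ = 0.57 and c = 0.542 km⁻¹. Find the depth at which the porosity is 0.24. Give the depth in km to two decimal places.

Invert Athy's law: z = ln(phi₀/phi) / c
z = ln(0.57/0.24) / 0.542 = ln(2.375) / 0.542 = 0.8650 / 0.542 = 1.596 km

1.60 km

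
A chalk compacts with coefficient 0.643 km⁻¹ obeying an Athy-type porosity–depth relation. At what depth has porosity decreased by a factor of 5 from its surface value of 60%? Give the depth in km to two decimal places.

n/n₀ = 1/5 ⇒ exp(−c·z) = 1/5 ⇒ z = ln(5) / c
z = 1.6094 / 0.643 = 2.503 km

2.50 km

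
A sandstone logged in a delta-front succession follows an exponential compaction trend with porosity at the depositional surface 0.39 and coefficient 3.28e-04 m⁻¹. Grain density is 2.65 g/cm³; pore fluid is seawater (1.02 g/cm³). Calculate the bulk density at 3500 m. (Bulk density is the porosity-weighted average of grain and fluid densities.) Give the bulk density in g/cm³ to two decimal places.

2.45 g/cm³

Working in km (1 km = 1000 m; c in km⁻¹ = c in m⁻¹ × 1000):
Porosity at depth: φ = 0.39·exp(−0.328×3.5) = 0.39×0.3173 = 0.1237
Bulk density: ρ_b = (1−φ)ρ_g + φ·ρ_f = 0.8763×2.65 + 0.1237×1.02
       = 2.322 + 0.126 = 2.448 g/cm³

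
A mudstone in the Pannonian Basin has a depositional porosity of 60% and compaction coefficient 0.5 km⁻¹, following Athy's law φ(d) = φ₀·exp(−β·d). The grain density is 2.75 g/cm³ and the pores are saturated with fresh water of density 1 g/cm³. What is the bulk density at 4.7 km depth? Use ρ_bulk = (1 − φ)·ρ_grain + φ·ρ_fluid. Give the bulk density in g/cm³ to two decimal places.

2.65 g/cm³

Porosity at depth: φ = 0.6·exp(−0.5×4.7) = 0.6×0.0954 = 0.0572
Bulk density: ρ_b = (1−φ)ρ_g + φ·ρ_f = 0.9428×2.75 + 0.0572×1
       = 2.593 + 0.057 = 2.650 g/cm³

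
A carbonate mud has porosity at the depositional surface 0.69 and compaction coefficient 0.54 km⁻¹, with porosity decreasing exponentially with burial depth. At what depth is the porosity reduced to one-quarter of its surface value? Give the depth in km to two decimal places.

φ/φ₀ = 1/4 ⇒ exp(−β·Z) = 1/4 ⇒ Z = ln(4) / β
Z = 1.3863 / 0.54 = 2.567 km

2.57 km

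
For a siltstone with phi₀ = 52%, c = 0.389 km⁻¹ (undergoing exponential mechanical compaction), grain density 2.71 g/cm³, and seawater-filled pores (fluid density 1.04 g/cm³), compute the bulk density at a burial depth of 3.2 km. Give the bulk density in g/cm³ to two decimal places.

Porosity at depth: phi = 0.52·exp(−0.389×3.2) = 0.52×0.2880 = 0.1498
Bulk density: ρ_b = (1−phi)ρ_g + phi·ρ_f = 0.8502×2.71 + 0.1498×1.04
       = 2.304 + 0.156 = 2.460 g/cm³

2.46 g/cm³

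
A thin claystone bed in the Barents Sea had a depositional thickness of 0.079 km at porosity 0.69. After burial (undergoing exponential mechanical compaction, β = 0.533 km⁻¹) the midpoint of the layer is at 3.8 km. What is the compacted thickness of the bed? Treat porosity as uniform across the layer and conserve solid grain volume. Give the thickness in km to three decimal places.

Porosity at 3.8 km: n = 0.69·exp(−0.533×3.8) = 0.0910
Solid-volume conservation: h(1−n) = h₀(1−n₀) ⇒ h = h₀·(1−n₀)/(1−n)
h = 0.079 × (1 − 0.69)/(1 − 0.0910) = 0.079 × 0.3410 = 0.0269 km

0.027 km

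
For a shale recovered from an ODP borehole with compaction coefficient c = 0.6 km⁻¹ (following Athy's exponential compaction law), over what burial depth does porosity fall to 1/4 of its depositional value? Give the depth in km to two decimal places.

2.31 km

n/n₀ = 1/4 ⇒ exp(−c·z) = 1/4 ⇒ z = ln(4) / c
z = 1.3863 / 0.6 = 2.310 km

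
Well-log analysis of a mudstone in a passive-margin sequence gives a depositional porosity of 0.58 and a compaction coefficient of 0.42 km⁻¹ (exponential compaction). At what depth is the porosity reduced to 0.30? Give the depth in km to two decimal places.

Invert Athy's law: z = ln(n₀/n) / c
z = ln(0.58/0.3) / 0.42 = ln(1.933) / 0.42 = 0.6592 / 0.42 = 1.570 km

1.57 km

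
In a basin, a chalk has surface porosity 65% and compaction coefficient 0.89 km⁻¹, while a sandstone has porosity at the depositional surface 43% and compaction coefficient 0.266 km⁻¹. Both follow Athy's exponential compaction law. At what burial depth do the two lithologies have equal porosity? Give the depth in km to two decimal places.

0.66 km

Set n₀ₐ e^(−kₐd) = n₀ᵦ e^(−kᵦd) ⇒ ln(n₀ₐ/n₀ᵦ) = (kₐ − kᵦ)·d
d = ln(0.65/0.43) / (0.89 − 0.266) = 0.4132 / 0.624 = 0.662 km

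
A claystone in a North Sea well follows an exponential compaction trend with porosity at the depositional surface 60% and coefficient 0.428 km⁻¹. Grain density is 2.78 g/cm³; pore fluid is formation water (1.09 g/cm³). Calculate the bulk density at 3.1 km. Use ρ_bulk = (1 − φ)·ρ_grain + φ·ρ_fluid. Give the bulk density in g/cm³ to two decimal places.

2.51 g/cm³

Porosity at depth: n = 0.6·exp(−0.428×3.1) = 0.6×0.2653 = 0.1592
Bulk density: ρ_b = (1−n)ρ_g + n·ρ_f = 0.8408×2.78 + 0.1592×1.09
       = 2.337 + 0.174 = 2.511 g/cm³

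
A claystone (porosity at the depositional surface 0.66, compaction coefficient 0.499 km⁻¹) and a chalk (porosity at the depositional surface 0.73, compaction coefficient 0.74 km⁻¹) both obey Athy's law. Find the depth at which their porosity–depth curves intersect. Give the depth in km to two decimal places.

0.42 km

Set φ₀ₐ e^(−βₐZ) = φ₀ᵦ e^(−βᵦZ) ⇒ ln(φ₀ₐ/φ₀ᵦ) = (βₐ − βᵦ)·Z
Z = ln(0.66/0.73) / (0.499 − 0.74) = -0.1008 / -0.241 = 0.418 km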